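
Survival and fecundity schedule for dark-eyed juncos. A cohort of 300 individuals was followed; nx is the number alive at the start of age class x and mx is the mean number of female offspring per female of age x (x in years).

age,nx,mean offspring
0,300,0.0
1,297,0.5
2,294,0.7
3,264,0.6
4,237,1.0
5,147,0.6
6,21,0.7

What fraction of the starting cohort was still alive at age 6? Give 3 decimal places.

0.070

l_6 = n_6/n_0 = 21/300 = 0.07 → 0.070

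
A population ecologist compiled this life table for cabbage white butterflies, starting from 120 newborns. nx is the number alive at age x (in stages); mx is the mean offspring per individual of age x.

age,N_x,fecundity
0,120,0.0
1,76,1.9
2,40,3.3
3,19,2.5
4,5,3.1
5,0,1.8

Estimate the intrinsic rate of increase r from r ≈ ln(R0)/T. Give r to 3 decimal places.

0.576

lx = nx/n0 = nx/120: 1, 0.63333…, 0.33333…, 0.15833…, 0.04167…, 0
R0 = Σ lx·mx = 0 + 1.20333… + 1.1… + 0.39583… + 0.12917… + 0 = 2.828333…
Σ x·lx·mx = 5.1075…; T = 5.1075…/2.828333… = 1.80583…
r ≈ ln(R0)/T = ln(2.828333…)/1.80583… = 0.57574… → 0.576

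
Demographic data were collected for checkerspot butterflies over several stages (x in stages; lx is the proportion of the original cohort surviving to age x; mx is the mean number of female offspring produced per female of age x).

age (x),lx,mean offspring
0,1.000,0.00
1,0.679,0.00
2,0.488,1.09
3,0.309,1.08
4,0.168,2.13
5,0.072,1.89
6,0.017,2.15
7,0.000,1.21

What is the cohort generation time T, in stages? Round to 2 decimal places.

lx·mx: 0, 0, 0.53192, 0.33372, 0.35784, 0.13608, 0.03655, 0 → R0 = 1.39611
x·lx·mx: 0, 0, 1.06384, 1.00116, 1.43136, 0.6804, 0.2193, 0 → Σ = 4.39606
T = 4.39606 / 1.39611 = 3.148792… → 3.15

3.15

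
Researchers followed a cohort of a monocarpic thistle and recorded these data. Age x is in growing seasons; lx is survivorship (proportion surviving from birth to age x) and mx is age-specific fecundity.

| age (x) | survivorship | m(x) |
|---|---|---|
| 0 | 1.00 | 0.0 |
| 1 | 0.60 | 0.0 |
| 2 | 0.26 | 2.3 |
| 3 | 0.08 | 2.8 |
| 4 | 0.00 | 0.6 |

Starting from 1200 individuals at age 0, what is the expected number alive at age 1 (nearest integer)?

720

Expected survivors = N0 · l_1 = 1200 × 0.60 = 720 → 720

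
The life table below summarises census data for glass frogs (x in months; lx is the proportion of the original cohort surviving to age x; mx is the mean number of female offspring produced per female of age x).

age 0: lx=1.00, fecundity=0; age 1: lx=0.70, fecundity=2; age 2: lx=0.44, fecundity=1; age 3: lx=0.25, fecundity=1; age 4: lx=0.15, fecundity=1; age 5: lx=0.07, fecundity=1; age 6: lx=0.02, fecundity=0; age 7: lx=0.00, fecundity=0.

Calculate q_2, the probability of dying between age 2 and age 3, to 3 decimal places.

0.432

q_2 = (l_2 − l_3) / l_2 = (0.44 − 0.25) / 0.44
     = 0.19 / 0.44 = 0.431818… → 0.432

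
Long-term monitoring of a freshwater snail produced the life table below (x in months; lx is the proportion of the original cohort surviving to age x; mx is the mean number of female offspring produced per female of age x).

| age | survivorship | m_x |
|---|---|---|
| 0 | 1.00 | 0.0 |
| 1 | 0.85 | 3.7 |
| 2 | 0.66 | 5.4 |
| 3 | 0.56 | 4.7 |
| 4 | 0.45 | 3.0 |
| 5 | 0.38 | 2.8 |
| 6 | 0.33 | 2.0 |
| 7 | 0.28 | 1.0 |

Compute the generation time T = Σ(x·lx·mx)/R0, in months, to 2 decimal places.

2.74

lx·mx: 0, 3.145, 3.564, 2.632, 1.35, 1.064, 0.66, 0.28 → R0 = 12.695
x·lx·mx: 0, 3.145, 7.128, 7.896, 5.4, 5.32, 3.96, 1.96 → Σ = 34.809
T = 34.809 / 12.695 = 2.741946… → 2.74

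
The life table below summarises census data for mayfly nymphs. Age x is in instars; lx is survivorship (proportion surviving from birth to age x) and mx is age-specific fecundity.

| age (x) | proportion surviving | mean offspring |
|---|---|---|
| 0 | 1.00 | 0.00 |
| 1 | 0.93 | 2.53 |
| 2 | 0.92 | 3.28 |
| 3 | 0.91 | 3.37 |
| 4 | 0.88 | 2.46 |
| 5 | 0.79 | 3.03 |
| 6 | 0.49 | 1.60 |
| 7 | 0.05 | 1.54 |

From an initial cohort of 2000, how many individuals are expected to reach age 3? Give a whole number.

1820

Expected survivors = N0 · l_3 = 2000 × 0.91 = 1820 → 1820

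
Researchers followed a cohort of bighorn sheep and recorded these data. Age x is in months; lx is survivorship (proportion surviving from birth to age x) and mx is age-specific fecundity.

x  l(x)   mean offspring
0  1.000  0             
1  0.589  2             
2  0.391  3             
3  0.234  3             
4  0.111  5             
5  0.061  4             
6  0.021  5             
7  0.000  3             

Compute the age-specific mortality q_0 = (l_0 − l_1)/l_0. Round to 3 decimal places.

q_0 = (l_0 − l_1) / l_0 = (1 − 0.589) / 1
     = 0.411 / 1 = 0.411 → 0.411

0.411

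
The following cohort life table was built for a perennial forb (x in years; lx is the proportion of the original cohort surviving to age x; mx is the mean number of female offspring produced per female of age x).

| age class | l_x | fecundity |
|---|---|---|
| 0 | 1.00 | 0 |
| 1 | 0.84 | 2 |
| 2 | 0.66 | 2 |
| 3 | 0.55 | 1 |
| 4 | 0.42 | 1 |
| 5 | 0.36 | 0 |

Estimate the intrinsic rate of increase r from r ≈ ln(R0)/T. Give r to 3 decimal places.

R0 = Σ lx·mx = 0 + 1.68 + 1.32 + 0.55 + 0.42 + 0 = 3.97
Σ x·lx·mx = 7.65; T = 7.65/3.97 = 1.92695…
r ≈ ln(R0)/T = ln(3.97)/1.92695… = 0.71552… → 0.716

0.716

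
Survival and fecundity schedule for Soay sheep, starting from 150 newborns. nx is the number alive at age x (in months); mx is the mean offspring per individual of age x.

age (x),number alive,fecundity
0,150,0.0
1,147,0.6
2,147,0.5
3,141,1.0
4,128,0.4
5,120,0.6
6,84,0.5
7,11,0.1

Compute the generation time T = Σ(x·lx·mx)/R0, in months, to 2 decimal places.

3.16

lx = nx/n0 = nx/150: 1, 0.98, 0.98, 0.94, 0.85333…, 0.8, 0.56, 0.07333…
lx·mx: 0, 0.588, 0.49, 0.94, 0.341333…, 0.48, 0.28, 0.007333… → R0 = 3.126667…
x·lx·mx: 0, 0.588, 0.98, 2.82, 1.365333…, 2.4, 1.68, 0.051333… → Σ = 9.884667…
T = 9.884667… / 3.126667… = 3.161407… → 3.16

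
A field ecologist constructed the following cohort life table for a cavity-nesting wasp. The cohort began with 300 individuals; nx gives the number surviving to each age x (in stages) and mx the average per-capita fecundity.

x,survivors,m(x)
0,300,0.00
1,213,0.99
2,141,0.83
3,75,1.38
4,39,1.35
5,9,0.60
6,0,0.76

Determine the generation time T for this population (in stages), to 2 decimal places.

lx = nx/n0 = nx/300: 1, 0.71, 0.47, 0.25, 0.13, 0.03, 0
lx·mx: 0, 0.7029, 0.3901, 0.345, 0.1755, 0.018, 0 → R0 = 1.6315
x·lx·mx: 0, 0.7029, 0.7802, 1.035, 0.702, 0.09, 0 → Σ = 3.3101
T = 3.3101 / 1.6315 = 2.028869… → 2.03

2.03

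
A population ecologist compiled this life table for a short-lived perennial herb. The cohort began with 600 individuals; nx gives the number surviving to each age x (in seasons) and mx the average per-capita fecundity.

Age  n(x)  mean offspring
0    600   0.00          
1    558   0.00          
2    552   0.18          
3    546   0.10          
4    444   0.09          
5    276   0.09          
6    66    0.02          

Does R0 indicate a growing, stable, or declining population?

lx = nx/n0 = nx/600: 1, 0.93, 0.92, 0.91, 0.74, 0.46, 0.11
R0 = Σ lx·mx = 0 + 0 + 0.1656 + 0.091 + 0.0666 + 0.0414 + 0.0022 = 0.3668
R0 < 1, so the population is declining.

declining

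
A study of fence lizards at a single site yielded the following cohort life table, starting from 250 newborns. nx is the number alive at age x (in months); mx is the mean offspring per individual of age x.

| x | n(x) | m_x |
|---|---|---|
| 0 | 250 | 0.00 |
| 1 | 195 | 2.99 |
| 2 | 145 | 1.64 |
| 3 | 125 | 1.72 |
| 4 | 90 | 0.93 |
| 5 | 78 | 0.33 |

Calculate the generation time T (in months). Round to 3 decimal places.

lx = nx/n0 = nx/250: 1, 0.78, 0.58, 0.5, 0.36, 0.312
lx·mx: 0, 2.3322, 0.9512, 0.86, 0.3348, 0.10296 → R0 = 4.58116
x·lx·mx: 0, 2.3322, 1.9024, 2.58, 1.3392, 0.5148 → Σ = 8.6686
T = 8.6686 / 4.58116 = 1.892228… → 1.892

1.892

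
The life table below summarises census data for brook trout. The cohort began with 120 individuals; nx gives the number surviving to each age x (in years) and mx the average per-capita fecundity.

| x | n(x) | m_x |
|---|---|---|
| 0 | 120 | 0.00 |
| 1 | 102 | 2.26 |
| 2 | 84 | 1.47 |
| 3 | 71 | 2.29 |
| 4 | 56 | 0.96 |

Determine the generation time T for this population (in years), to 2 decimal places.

2.07

lx = nx/n0 = nx/120: 1, 0.85, 0.7, 0.59167…, 0.46667…
lx·mx: 0, 1.921, 1.029, 1.354917…, 0.448… → R0 = 4.752917…
x·lx·mx: 0, 1.921, 2.058, 4.06475…, 1.792… → Σ = 9.83575…
T = 9.83575… / 4.752917… = 2.069414… → 2.07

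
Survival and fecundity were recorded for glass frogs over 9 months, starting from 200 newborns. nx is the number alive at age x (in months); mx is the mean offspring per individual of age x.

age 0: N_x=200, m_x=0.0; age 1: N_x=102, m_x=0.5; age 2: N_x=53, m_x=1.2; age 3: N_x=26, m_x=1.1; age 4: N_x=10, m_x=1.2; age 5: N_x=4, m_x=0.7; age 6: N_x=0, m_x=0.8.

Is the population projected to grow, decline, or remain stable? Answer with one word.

lx = nx/n0 = nx/200: 1, 0.51, 0.265, 0.13, 0.05, 0.02, 0
R0 = Σ lx·mx = 0 + 0.255 + 0.318 + 0.143 + 0.06 + 0.014 + 0 = 0.79
R0 < 1, so the population is declining.

declining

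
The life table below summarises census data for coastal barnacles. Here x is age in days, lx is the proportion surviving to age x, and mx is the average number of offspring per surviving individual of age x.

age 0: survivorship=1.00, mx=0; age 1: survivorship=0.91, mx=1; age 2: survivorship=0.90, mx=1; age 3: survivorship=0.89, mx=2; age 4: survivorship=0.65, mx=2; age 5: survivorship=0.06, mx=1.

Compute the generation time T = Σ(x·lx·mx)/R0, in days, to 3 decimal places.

2.737

lx·mx: 0, 0.91, 0.9, 1.78, 1.3, 0.06 → R0 = 4.95
x·lx·mx: 0, 0.91, 1.8, 5.34, 5.2, 0.3 → Σ = 13.55
T = 13.55 / 4.95 = 2.737374… → 2.737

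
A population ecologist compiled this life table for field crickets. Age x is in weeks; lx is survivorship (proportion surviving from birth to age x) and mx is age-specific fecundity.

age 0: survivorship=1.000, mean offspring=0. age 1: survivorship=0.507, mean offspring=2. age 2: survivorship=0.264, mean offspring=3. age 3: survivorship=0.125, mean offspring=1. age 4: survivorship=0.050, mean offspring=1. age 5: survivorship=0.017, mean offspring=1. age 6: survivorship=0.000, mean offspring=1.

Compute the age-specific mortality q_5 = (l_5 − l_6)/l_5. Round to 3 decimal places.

1.000

q_5 = (l_5 − l_6) / l_5 = (0.017 − 0) / 0.017
     = 0.017 / 0.017 = 1 → 1.000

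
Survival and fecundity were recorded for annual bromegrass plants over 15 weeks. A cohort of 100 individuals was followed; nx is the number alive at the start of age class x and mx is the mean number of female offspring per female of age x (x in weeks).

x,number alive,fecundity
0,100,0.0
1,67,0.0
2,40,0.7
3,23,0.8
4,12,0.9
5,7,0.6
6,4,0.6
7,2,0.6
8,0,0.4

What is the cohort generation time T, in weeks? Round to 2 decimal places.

3.05

lx = nx/n0 = nx/100: 1, 0.67, 0.4, 0.23, 0.12, 0.07, 0.04, 0.02, 0
lx·mx: 0, 0, 0.28, 0.184, 0.108, 0.042, 0.024, 0.012, 0 → R0 = 0.65
x·lx·mx: 0, 0, 0.56, 0.552, 0.432, 0.21, 0.144, 0.084, 0 → Σ = 1.982
T = 1.982 / 0.65 = 3.049231… → 3.05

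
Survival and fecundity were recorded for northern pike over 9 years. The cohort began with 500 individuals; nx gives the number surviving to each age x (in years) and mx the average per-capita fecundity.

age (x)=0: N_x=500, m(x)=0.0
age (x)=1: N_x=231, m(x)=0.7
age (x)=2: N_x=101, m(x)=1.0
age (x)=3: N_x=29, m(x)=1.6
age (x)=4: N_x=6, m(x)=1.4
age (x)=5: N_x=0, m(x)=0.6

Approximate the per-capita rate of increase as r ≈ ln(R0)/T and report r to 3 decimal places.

-0.269

lx = nx/n0 = nx/500: 1, 0.462, 0.202, 0.058, 0.012, 0
R0 = Σ lx·mx = 0 + 0.3234 + 0.202 + 0.0928 + 0.0168 + 0 = 0.635
Σ x·lx·mx = 1.073; T = 1.073/0.635 = 1.68976…
r ≈ ln(R0)/T = ln(0.635)/1.68976… = -0.26875… → -0.269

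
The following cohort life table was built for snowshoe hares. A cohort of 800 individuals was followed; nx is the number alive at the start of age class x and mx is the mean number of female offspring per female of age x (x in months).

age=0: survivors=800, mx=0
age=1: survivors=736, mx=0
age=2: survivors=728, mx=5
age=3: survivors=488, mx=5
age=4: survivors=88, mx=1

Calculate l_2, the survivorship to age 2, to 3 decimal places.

l_2 = n_2/n_0 = 728/800 = 0.91 → 0.910

0.910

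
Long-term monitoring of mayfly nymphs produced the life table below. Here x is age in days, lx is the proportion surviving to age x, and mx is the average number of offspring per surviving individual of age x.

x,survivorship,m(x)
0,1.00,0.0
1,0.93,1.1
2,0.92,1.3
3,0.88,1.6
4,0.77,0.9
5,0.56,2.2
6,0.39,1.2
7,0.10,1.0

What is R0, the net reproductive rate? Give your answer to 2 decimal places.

6.12

lx·mx by age: 0, 1.023, 1.196, 1.408, 0.693, 1.232, 0.468, 0.1
R0 = Σ lx·mx = 6.12 → 6.12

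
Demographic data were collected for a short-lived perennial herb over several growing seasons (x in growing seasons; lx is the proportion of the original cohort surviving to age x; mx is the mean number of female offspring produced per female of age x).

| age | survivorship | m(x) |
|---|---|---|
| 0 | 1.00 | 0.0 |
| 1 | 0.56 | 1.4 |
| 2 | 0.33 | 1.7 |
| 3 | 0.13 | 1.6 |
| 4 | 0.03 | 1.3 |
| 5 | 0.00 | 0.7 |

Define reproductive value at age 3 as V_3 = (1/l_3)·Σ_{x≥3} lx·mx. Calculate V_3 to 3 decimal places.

lx·mx for x ≥ 3: 0.208, 0.039, 0 → sum = 0.247
V_3 = 0.247 / l_3 = 0.247 / 0.13 = 1.9 → 1.900

1.900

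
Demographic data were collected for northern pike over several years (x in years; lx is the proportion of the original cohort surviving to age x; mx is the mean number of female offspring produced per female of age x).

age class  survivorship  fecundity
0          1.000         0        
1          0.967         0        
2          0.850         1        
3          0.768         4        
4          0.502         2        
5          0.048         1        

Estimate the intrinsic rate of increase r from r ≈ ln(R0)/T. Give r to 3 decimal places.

R0 = Σ lx·mx = 0 + 0 + 0.85 + 3.072 + 1.004 + 0.048 = 4.974
Σ x·lx·mx = 15.172; T = 15.172/4.974 = 3.05026…
r ≈ ln(R0)/T = ln(4.974)/3.05026… = 0.52593… → 0.526

0.526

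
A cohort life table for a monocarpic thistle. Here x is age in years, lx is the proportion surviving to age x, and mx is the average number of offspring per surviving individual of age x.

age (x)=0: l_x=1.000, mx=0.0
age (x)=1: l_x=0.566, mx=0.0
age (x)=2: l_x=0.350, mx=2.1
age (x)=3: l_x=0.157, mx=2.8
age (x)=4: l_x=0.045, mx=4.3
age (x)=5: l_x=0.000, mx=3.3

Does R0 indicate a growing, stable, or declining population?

growing

R0 = Σ lx·mx = 0 + 0 + 0.735 + 0.4396 + 0.1935 + 0 = 1.3681
R0 > 1, so the population is growing.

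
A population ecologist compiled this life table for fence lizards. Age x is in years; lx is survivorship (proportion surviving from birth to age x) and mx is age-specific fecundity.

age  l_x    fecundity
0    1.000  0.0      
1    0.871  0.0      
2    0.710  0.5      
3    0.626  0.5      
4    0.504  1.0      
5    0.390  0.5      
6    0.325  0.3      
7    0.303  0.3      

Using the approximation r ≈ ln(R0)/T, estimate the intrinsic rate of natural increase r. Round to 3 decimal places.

0.117

R0 = Σ lx·mx = 0 + 0 + 0.355 + 0.313 + 0.504 + 0.195 + 0.0975 + 0.0909 = 1.5554
Σ x·lx·mx = 5.8613; T = 5.8613/1.5554 = 3.76836…
r ≈ ln(R0)/T = ln(1.5554)/3.76836… = 0.11722… → 0.117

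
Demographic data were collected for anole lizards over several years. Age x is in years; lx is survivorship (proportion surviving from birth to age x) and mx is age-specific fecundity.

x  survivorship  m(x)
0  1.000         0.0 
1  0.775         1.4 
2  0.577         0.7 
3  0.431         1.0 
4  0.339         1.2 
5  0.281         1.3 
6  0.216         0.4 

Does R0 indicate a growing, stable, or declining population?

growing

R0 = Σ lx·mx = 0 + 1.085 + 0.4039 + 0.431 + 0.4068 + 0.3653 + 0.0864 = 2.7784
R0 > 1, so the population is growing.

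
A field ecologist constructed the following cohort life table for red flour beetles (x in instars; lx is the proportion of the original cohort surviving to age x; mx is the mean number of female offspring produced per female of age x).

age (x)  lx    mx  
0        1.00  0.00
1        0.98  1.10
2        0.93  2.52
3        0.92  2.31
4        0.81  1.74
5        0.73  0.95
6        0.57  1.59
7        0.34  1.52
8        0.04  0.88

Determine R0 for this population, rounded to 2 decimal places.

9.11

lx·mx by age: 0, 1.078, 2.3436, 2.1252, 1.4094, 0.6935, 0.9063, 0.5168, 0.0352
R0 = Σ lx·mx = 9.108 → 9.11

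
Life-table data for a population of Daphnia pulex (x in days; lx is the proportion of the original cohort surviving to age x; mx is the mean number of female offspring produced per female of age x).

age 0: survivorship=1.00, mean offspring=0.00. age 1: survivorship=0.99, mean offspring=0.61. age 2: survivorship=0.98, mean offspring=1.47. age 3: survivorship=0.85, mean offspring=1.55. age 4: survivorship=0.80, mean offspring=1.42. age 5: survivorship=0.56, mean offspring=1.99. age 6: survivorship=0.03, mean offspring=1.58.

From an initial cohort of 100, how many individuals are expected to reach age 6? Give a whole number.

3

Expected survivors = N0 · l_6 = 100 × 0.03 = 3 → 3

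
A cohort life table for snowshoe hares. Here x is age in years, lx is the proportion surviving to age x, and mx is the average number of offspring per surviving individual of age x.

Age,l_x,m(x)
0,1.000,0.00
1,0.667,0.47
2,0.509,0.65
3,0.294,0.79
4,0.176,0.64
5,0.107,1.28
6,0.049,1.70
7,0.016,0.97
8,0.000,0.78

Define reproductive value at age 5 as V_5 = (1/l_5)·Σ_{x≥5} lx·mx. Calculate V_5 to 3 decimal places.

lx·mx for x ≥ 5: 0.13696, 0.0833, 0.01552, 0 → sum = 0.23578
V_5 = 0.23578 / l_5 = 0.23578 / 0.107 = 2.203551… → 2.204

2.204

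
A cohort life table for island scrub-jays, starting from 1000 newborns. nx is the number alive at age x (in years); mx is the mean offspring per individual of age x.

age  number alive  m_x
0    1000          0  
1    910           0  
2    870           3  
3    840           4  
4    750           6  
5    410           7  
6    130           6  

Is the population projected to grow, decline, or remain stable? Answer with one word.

growing

lx = nx/n0 = nx/1000: 1, 0.91, 0.87, 0.84, 0.75, 0.41, 0.13
R0 = Σ lx·mx = 0 + 0 + 2.61 + 3.36 + 4.5 + 2.87 + 0.78 = 14.12
R0 > 1, so the population is growing.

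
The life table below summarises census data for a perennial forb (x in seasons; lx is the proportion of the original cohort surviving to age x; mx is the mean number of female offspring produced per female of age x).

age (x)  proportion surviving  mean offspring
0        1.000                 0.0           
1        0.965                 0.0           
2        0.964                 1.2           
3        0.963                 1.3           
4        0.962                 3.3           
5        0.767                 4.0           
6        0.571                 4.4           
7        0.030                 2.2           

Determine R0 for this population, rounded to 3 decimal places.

11.230

lx·mx by age: 0, 0, 1.1568, 1.2519, 3.1746, 3.068, 2.5124, 0.066
R0 = Σ lx·mx = 11.2297 → 11.230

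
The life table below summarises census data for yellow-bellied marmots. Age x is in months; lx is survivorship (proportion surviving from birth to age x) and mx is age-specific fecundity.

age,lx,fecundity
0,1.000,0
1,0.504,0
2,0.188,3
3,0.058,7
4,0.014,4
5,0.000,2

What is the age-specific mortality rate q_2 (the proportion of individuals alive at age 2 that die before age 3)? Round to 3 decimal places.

0.691

q_2 = (l_2 − l_3) / l_2 = (0.188 − 0.058) / 0.188
     = 0.13 / 0.188 = 0.691489… → 0.691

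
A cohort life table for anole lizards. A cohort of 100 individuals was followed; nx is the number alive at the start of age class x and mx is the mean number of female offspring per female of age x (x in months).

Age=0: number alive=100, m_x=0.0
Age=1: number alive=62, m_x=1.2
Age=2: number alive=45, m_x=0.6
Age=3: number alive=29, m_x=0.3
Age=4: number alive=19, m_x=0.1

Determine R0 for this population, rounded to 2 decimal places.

lx = nx/n0 = nx/100: 1, 0.62, 0.45, 0.29, 0.19
lx·mx by age: 0, 0.744, 0.27, 0.087, 0.019
R0 = Σ lx·mx = 1.12 → 1.12

1.12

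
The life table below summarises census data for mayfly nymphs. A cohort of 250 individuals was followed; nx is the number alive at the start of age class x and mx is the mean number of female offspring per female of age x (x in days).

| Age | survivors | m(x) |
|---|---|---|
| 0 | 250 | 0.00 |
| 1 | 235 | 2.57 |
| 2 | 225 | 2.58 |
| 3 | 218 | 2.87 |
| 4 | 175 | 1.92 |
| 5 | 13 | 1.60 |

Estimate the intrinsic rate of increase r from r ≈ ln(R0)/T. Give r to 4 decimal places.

lx = nx/n0 = nx/250: 1, 0.94, 0.9, 0.872, 0.7, 0.052
R0 = Σ lx·mx = 0 + 2.4158 + 2.322 + 2.50264 + 1.344 + 0.0832 = 8.66764
Σ x·lx·mx = 20.35972; T = 20.35972/8.66764 = 2.34893…
r ≈ ln(R0)/T = ln(8.66764)/2.34893… = 0.919394… → 0.9194

0.9194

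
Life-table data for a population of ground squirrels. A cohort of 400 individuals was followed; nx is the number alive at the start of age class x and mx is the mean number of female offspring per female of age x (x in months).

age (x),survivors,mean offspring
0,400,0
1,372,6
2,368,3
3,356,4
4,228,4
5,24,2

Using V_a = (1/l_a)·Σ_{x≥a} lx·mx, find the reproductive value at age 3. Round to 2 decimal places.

6.70

lx = nx/n0 = nx/400: 1, 0.93, 0.92, 0.89, 0.57, 0.06
lx·mx for x ≥ 3: 3.56, 2.28, 0.12 → sum = 5.96
V_3 = 5.96 / l_3 = 5.96 / 0.89 = 6.696629… → 6.70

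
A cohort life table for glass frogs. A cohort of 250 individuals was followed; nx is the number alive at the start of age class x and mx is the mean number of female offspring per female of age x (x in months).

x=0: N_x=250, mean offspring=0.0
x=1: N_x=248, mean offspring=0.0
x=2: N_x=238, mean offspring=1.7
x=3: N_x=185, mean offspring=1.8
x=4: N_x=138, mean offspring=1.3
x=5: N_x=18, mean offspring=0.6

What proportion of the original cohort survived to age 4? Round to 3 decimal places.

l_4 = n_4/n_0 = 138/250 = 0.552 → 0.552

0.552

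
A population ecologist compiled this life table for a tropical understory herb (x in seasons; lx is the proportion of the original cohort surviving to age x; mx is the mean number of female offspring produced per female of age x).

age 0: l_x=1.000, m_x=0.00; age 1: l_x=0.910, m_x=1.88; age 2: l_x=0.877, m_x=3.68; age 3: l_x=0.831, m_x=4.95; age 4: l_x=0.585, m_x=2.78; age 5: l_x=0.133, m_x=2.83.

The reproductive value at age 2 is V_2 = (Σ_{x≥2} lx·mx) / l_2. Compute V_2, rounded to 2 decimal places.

10.65

lx·mx for x ≥ 2: 3.22736, 4.11345, 1.6263, 0.37639 → sum = 9.3435
V_2 = 9.3435 / l_2 = 9.3435 / 0.877 = 10.653934… → 10.65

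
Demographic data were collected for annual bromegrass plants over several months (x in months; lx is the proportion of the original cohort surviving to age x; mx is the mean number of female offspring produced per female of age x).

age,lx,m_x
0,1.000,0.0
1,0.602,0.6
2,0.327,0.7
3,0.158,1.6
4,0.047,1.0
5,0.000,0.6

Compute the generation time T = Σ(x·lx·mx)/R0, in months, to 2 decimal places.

1.98

lx·mx: 0, 0.3612, 0.2289, 0.2528, 0.047, 0 → R0 = 0.8899
x·lx·mx: 0, 0.3612, 0.4578, 0.7584, 0.188, 0 → Σ = 1.7654
T = 1.7654 / 0.8899 = 1.983818… → 1.98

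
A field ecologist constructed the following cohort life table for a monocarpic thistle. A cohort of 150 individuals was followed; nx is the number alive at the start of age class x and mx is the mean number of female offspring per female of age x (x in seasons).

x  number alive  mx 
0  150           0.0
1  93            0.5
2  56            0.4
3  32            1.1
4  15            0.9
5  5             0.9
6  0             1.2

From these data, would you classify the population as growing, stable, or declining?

lx = nx/n0 = nx/150: 1, 0.62, 0.37333…, 0.21333…, 0.1, 0.03333…, 0
R0 = Σ lx·mx = 0 + 0.31 + 0.149333… + 0.234667… + 0.09 + 0.03… + 0 = 0.814…
R0 < 1, so the population is declining.

declining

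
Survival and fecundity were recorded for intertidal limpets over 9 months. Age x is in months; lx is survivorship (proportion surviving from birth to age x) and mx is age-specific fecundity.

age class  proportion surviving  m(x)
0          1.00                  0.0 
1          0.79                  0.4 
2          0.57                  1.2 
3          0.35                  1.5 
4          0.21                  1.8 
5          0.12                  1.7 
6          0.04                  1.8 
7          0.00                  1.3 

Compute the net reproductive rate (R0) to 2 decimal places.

2.18

lx·mx by age: 0, 0.316, 0.684, 0.525, 0.378, 0.204, 0.072, 0
R0 = Σ lx·mx = 2.179 → 2.18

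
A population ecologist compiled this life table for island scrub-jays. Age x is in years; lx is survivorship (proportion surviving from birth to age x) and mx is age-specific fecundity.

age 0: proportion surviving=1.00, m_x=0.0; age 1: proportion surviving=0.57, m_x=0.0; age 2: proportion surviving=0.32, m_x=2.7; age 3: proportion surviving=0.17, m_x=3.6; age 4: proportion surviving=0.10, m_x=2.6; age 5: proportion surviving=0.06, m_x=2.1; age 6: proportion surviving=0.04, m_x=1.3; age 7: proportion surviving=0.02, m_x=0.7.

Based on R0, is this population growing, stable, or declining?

R0 = Σ lx·mx = 0 + 0 + 0.864 + 0.612 + 0.26 + 0.126 + 0.052 + 0.014 = 1.928
R0 > 1, so the population is growing.

growing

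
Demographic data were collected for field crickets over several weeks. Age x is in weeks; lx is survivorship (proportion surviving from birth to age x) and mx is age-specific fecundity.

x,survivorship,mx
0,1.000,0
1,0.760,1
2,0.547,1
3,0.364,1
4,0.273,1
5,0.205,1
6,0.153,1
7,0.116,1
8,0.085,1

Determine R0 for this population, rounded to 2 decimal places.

2.50

lx·mx by age: 0, 0.76, 0.547, 0.364, 0.273, 0.205, 0.153, 0.116, 0.085
R0 = Σ lx·mx = 2.503 → 2.50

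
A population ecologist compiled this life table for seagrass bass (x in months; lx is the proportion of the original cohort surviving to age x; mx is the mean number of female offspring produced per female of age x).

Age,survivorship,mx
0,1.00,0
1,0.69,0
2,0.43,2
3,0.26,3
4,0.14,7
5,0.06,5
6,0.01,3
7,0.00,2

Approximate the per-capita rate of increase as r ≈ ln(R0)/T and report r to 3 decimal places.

R0 = Σ lx·mx = 0 + 0 + 0.86 + 0.78 + 0.98 + 0.3 + 0.03 + 0 = 2.95
Σ x·lx·mx = 9.66; T = 9.66/2.95 = 3.27458…
r ≈ ln(R0)/T = ln(2.95)/3.27458… = 0.33036… → 0.330

0.330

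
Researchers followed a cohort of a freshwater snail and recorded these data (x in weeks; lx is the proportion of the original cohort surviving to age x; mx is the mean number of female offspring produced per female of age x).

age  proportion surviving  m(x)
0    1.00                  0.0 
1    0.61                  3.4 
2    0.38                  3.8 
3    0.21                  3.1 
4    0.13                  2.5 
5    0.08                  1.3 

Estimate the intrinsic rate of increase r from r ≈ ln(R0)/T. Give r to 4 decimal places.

R0 = Σ lx·mx = 0 + 2.074 + 1.444 + 0.651 + 0.325 + 0.104 = 4.598
Σ x·lx·mx = 8.735; T = 8.735/4.598 = 1.89974…
r ≈ ln(R0)/T = ln(4.598)/1.89974… = 0.803069… → 0.8031

0.8031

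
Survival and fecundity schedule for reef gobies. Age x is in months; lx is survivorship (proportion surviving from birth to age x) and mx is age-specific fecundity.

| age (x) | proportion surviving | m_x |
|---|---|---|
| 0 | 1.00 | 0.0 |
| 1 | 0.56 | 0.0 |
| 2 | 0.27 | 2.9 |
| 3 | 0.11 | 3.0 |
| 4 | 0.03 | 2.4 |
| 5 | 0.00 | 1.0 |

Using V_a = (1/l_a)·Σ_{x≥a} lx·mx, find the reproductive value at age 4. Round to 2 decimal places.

lx·mx for x ≥ 4: 0.072, 0 → sum = 0.072
V_4 = 0.072 / l_4 = 0.072 / 0.03 = 2.4 → 2.40

2.40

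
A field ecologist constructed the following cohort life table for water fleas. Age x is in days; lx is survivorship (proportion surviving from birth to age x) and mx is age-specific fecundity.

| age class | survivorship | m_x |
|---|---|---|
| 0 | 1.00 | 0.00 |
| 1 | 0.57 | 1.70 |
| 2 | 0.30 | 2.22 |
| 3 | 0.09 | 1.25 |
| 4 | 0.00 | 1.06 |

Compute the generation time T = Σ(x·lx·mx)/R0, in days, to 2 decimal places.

1.51

lx·mx: 0, 0.969, 0.666, 0.1125, 0 → R0 = 1.7475
x·lx·mx: 0, 0.969, 1.332, 0.3375, 0 → Σ = 2.6385
T = 2.6385 / 1.7475 = 1.509871… → 1.51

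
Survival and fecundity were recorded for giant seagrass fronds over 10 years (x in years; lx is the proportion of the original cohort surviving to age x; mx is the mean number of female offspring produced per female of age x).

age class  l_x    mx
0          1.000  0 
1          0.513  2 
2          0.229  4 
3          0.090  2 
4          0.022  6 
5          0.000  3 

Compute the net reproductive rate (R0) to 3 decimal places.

2.254

lx·mx by age: 0, 1.026, 0.916, 0.18, 0.132, 0
R0 = Σ lx·mx = 2.254 → 2.254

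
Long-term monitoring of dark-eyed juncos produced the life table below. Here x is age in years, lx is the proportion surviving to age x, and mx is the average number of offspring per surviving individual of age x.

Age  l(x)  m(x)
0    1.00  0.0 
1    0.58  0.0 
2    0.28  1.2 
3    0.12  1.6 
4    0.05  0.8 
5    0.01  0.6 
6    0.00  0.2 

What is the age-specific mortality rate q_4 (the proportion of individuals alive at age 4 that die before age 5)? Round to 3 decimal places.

0.800

q_4 = (l_4 − l_5) / l_4 = (0.05 − 0.01) / 0.05
     = 0.04 / 0.05 = 0.8 → 0.800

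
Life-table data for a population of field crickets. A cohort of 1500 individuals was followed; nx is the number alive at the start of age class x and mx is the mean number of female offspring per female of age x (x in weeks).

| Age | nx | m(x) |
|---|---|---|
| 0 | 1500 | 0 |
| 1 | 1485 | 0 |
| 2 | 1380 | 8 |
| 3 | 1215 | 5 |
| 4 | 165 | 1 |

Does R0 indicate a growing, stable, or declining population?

lx = nx/n0 = nx/1500: 1, 0.99, 0.92, 0.81, 0.11
R0 = Σ lx·mx = 0 + 0 + 7.36 + 4.05 + 0.11 = 11.52
R0 > 1, so the population is growing.

growing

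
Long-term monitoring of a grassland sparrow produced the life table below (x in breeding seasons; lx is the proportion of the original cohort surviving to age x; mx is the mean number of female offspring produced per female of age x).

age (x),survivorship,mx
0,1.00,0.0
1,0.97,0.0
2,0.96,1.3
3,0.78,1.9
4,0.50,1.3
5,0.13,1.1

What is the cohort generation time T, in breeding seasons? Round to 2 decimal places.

2.91

lx·mx: 0, 0, 1.248, 1.482, 0.65, 0.143 → R0 = 3.523
x·lx·mx: 0, 0, 2.496, 4.446, 2.6, 0.715 → Σ = 10.257
T = 10.257 / 3.523 = 2.911439… → 2.91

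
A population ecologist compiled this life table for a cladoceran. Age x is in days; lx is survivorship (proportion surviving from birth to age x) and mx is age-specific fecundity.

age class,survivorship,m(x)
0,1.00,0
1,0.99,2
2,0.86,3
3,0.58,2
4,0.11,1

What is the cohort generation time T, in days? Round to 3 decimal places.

1.897

lx·mx: 0, 1.98, 2.58, 1.16, 0.11 → R0 = 5.83
x·lx·mx: 0, 1.98, 5.16, 3.48, 0.44 → Σ = 11.06
T = 11.06 / 5.83 = 1.897084… → 1.897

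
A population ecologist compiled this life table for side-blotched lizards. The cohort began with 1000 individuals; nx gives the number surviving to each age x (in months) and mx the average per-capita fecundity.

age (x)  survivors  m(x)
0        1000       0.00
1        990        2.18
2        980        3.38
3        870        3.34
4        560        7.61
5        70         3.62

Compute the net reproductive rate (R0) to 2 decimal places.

12.89

lx = nx/n0 = nx/1000: 1, 0.99, 0.98, 0.87, 0.56, 0.07
lx·mx by age: 0, 2.1582, 3.3124, 2.9058, 4.2616, 0.2534
R0 = Σ lx·mx = 12.8914 → 12.89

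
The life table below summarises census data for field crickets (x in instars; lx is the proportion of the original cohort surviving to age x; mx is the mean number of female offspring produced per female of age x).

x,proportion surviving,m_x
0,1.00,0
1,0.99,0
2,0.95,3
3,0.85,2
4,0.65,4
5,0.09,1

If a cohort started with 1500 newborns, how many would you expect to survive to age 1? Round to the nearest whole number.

Expected survivors = N0 · l_1 = 1500 × 0.99 = 1485 → 1485

1485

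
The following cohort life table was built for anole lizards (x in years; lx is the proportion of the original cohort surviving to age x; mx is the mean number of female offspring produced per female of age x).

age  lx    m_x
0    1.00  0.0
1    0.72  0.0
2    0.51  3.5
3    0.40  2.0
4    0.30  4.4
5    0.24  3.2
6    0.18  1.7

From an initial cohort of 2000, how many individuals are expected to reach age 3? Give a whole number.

800

Expected survivors = N0 · l_3 = 2000 × 0.40 = 800 → 800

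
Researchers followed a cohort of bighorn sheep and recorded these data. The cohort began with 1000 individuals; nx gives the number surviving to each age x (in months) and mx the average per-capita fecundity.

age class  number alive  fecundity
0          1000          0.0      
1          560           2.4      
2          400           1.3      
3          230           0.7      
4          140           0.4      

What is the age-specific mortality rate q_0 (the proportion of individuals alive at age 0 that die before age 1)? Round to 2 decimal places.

lx = nx/n0 = nx/1000: 1, 0.56, 0.4, 0.23, 0.14
q_0 = (l_0 − l_1) / l_0 = (1 − 0.56) / 1
     = 0.44 / 1 = 0.44 → 0.44

0.44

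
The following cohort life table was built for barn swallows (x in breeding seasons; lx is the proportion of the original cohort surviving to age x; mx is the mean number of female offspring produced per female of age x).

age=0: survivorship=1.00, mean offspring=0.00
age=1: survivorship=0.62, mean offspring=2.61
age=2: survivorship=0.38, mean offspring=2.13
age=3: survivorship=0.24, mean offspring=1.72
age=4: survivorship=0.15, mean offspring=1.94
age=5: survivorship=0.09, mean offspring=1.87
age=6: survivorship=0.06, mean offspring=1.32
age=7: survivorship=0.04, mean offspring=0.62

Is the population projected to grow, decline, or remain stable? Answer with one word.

R0 = Σ lx·mx = 0 + 1.6182 + 0.8094 + 0.4128 + 0.291 + 0.1683 + 0.0792 + 0.0248 = 3.4037
R0 > 1, so the population is growing.

growing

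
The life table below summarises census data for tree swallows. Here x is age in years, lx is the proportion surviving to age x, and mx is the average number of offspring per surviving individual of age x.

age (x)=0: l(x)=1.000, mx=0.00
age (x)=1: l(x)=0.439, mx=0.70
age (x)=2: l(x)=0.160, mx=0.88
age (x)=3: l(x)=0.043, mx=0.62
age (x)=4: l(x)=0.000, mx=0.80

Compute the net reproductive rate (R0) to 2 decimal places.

lx·mx by age: 0, 0.3073, 0.1408, 0.02666, 0
R0 = Σ lx·mx = 0.47476 → 0.47

0.47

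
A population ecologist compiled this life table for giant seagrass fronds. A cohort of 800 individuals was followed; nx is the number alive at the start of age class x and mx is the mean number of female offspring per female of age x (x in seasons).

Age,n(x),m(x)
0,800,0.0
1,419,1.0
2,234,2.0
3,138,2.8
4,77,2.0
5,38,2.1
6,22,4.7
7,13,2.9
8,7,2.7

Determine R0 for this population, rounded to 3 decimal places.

lx = nx/n0 = nx/800: 1, 0.52375, 0.2925, 0.1725, 0.09625, 0.0475, 0.0275, 0.01625, 0.00875
lx·mx by age: 0, 0.52375, 0.585, 0.483, 0.1925, 0.09975, 0.12925, 0.047125, 0.023625
R0 = Σ lx·mx = 2.084 → 2.084

2.084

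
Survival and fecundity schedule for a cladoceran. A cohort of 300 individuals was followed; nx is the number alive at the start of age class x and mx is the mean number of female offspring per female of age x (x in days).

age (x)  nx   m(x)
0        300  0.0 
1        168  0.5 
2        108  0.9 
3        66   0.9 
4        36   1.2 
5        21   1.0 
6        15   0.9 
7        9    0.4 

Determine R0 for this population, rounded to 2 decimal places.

1.07

lx = nx/n0 = nx/300: 1, 0.56, 0.36, 0.22, 0.12, 0.07, 0.05, 0.03
lx·mx by age: 0, 0.28, 0.324, 0.198, 0.144, 0.07, 0.045, 0.012
R0 = Σ lx·mx = 1.073 → 1.07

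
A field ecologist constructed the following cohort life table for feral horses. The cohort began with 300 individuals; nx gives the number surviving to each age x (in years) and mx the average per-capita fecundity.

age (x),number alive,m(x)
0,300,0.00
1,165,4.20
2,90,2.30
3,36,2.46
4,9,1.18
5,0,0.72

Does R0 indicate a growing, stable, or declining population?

lx = nx/n0 = nx/300: 1, 0.55, 0.3, 0.12, 0.03, 0
R0 = Σ lx·mx = 0 + 2.31 + 0.69 + 0.2952 + 0.0354 + 0 = 3.3306
R0 > 1, so the population is growing.

growing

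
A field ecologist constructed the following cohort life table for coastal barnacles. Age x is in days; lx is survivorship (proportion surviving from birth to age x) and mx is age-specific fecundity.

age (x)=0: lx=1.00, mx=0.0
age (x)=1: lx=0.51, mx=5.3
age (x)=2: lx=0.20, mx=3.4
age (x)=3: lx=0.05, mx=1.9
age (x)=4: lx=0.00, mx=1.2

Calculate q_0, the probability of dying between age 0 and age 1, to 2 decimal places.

q_0 = (l_0 − l_1) / l_0 = (1 − 0.51) / 1
     = 0.49 / 1 = 0.49 → 0.49

0.49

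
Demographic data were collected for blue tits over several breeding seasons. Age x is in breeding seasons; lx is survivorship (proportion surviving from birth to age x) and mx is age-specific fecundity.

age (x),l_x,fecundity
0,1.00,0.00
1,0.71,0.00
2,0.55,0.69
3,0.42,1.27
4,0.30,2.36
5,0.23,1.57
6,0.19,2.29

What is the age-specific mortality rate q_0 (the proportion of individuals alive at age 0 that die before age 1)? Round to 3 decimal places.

0.290

q_0 = (l_0 − l_1) / l_0 = (1 − 0.71) / 1
     = 0.29 / 1 = 0.29 → 0.290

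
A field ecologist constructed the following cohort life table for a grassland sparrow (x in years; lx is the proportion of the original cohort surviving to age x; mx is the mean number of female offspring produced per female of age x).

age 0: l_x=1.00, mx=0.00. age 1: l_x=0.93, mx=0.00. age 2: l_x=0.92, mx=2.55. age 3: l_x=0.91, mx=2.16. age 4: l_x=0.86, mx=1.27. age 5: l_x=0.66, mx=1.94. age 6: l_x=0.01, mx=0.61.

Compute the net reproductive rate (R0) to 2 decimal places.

6.69

lx·mx by age: 0, 0, 2.346, 1.9656, 1.0922, 1.2804, 0.0061
R0 = Σ lx·mx = 6.6903 → 6.69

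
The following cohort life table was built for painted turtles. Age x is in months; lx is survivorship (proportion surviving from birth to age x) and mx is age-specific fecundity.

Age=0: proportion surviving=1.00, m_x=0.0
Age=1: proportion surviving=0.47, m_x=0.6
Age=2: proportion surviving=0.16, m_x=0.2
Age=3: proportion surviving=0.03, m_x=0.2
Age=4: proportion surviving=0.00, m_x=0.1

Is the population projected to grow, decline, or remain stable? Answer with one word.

declining

R0 = Σ lx·mx = 0 + 0.282 + 0.032 + 0.006 + 0 = 0.32
R0 < 1, so the population is declining.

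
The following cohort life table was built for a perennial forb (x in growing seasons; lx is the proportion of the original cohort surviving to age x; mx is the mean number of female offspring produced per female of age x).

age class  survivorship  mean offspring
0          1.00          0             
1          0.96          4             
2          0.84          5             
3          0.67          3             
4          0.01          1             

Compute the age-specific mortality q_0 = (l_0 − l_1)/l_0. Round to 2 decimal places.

q_0 = (l_0 − l_1) / l_0 = (1 − 0.96) / 1
     = 0.04 / 1 = 0.04 → 0.04

0.04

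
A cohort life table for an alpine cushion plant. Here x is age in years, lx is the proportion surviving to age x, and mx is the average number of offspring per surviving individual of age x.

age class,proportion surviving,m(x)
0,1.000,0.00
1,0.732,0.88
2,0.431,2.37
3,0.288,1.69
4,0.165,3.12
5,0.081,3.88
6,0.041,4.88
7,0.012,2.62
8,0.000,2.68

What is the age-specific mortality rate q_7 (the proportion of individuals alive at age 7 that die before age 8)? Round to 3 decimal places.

q_7 = (l_7 − l_8) / l_7 = (0.012 − 0) / 0.012
     = 0.012 / 0.012 = 1 → 1.000

1.000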